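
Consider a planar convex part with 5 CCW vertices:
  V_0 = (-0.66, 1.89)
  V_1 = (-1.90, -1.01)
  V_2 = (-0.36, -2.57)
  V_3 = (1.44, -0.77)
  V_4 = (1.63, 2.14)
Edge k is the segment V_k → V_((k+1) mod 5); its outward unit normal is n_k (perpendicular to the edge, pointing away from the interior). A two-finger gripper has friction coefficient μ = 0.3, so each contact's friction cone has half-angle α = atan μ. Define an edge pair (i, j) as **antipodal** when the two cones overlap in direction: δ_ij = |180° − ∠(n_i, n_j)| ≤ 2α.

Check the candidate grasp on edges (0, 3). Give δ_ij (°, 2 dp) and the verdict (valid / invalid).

α = atan 0.3 = 16.70°;  2α = 33.40°
edge 0: e_0 = (-1.24, -2.90);  n_0 = (-0.9195, +0.3932)
edge 3: e_3 = (+0.19, +2.91);  n_3 = (+0.9979, -0.0652)
∠(n_0, n_3) = 160.58°
δ = |180° − 160.58°| = 19.42°
19.42° ≤ 2α = 33.40°  →  valid

δ = 19.42°, valid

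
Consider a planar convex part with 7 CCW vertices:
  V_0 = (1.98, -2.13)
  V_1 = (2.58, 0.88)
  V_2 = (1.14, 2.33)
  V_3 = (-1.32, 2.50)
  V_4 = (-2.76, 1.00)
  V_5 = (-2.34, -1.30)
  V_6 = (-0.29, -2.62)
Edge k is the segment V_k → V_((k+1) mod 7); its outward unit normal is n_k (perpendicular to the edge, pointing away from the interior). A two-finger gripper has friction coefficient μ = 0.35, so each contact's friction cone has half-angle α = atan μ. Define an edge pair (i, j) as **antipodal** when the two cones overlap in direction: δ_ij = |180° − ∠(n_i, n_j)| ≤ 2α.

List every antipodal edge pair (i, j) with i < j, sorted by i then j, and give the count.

α = atan 0.35 = 19.29°;  2α = 38.58°
n_0 = (+0.9807, -0.1955)
n_1 = (+0.7095, +0.7047)
n_2 = (+0.0689, +0.9976)
n_3 = (-0.7214, +0.6925)
n_4 = (-0.9837, -0.1796)
n_5 = (-0.5414, -0.8408)
n_6 = (+0.2110, -0.9775)
  (0,1): δ = 123.92°  ·
  (0,2): δ = 82.68°  ·
  (0,3): δ = 32.56°  ✓
  (0,4): δ = 21.62°  ✓
  (0,5): δ = 68.50°  ·
  (0,6): δ = 113.45°  ·
  (1,2): δ = 138.75°  ·
  (1,3): δ = 88.63°  ·
  (1,4): δ = 34.45°  ✓
  (1,5): δ = 12.42°  ✓
  (1,6): δ = 57.38°  ·
  (2,3): δ = 129.88°  ·
  (2,4): δ = 75.70°  ·
  (2,5): δ = 28.82°  ✓
  (2,6): δ = 16.13°  ✓
  (3,4): δ = 125.82°  ·
  (3,5): δ = 78.95°  ·
  (3,6): δ = 33.99°  ✓
  (4,5): δ = 133.13°  ·
  (4,6): δ = 88.17°  ·
  (5,6): δ = 135.04°  ·
antipodal pairs: 7

count = 7; pairs: (0,3), (0,4), (1,4), (1,5), (2,5), (2,6), (3,6)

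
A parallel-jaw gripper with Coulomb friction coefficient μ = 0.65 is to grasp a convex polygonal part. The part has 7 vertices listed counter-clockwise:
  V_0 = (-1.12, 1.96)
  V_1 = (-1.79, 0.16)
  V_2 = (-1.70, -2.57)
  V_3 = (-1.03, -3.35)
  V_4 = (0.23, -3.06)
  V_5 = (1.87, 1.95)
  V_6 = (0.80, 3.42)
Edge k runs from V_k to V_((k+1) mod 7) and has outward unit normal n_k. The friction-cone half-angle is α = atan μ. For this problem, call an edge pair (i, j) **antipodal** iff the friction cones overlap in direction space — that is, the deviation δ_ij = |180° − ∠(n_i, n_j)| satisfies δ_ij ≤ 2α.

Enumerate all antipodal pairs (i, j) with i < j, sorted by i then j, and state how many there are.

count = 9; pairs: (0,3), (0,4), (0,5), (1,4), (1,5), (2,4), (2,5), (3,6), (4,6)

α = atan 0.65 = 33.02°;  2α = 66.05°
n_0 = (-0.9372, +0.3488)
n_1 = (-0.9995, -0.0329)
n_2 = (-0.7586, -0.6516)
n_3 = (+0.2243, -0.9745)
n_4 = (+0.9504, -0.3111)
n_5 = (+0.8085, +0.5885)
n_6 = (-0.6053, +0.7960)
  (0,1): δ = 157.70°  ·
  (0,2): δ = 118.92°  ·
  (0,3): δ = 56.62°  ✓
  (0,4): δ = 2.29°  ✓
  (0,5): δ = 56.47°  ✓
  (0,6): δ = 147.67°  ·
  (1,2): δ = 141.23°  ·
  (1,3): δ = 78.93°  ·
  (1,4): δ = 20.01°  ✓
  (1,5): δ = 34.16°  ✓
  (1,6): δ = 125.36°  ·
  (2,3): δ = 117.70°  ·
  (2,4): δ = 58.79°  ✓
  (2,5): δ = 4.61°  ✓
  (2,6): δ = 86.59°  ·
  (3,4): δ = 121.09°  ·
  (3,5): δ = 66.91°  ·
  (3,6): δ = 24.29°  ✓
  (4,5): δ = 125.82°  ·
  (4,6): δ = 34.62°  ✓
  (5,6): δ = 88.80°  ·
antipodal pairs: 9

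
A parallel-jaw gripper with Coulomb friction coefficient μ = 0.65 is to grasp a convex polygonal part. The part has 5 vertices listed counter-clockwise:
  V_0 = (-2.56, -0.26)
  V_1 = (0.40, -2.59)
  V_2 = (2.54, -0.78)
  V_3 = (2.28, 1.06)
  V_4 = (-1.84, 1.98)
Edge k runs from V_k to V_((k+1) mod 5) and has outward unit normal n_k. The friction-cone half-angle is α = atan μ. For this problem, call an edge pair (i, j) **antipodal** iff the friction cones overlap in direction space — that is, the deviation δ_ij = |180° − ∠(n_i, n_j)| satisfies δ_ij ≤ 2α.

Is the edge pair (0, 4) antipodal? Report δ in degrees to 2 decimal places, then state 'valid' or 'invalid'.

δ = 110.39°, invalid

α = atan 0.65 = 33.02°;  2α = 66.05°
edge 0: e_0 = (+2.96, -2.33);  n_0 = (-0.6185, -0.7858)
edge 4: e_4 = (-0.72, -2.24);  n_4 = (-0.9520, +0.3060)
∠(n_0, n_4) = 69.61°
δ = |180° − 69.61°| = 110.39°
110.39° > 2α = 66.05°  →  invalid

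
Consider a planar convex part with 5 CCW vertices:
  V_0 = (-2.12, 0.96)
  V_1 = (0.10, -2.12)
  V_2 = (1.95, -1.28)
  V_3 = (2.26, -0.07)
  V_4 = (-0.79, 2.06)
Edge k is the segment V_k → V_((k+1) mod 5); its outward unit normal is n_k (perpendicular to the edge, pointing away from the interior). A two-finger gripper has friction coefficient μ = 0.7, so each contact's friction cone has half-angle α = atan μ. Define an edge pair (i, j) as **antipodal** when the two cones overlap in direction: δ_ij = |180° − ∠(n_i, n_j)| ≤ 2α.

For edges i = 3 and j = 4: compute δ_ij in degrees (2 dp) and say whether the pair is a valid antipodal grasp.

α = atan 0.7 = 34.99°;  2α = 69.98°
edge 3: e_3 = (-3.05, +2.13);  n_3 = (+0.5726, +0.8199)
edge 4: e_4 = (-1.33, -1.10);  n_4 = (-0.6373, +0.7706)
∠(n_3, n_4) = 74.52°
δ = |180° − 74.52°| = 105.48°
105.48° > 2α = 69.98°  →  invalid

δ = 105.48°, invalid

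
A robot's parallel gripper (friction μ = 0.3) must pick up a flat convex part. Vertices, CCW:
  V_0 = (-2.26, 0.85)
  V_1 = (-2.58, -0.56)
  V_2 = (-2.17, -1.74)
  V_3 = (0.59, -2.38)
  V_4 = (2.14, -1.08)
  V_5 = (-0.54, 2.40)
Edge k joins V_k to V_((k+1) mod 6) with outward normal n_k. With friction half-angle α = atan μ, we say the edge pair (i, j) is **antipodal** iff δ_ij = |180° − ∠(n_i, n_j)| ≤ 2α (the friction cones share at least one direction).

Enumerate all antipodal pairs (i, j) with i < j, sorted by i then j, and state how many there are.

count = 2; pairs: (1,4), (3,5)

α = atan 0.3 = 16.70°;  2α = 33.40°
n_0 = (-0.9752, +0.2213)
n_1 = (-0.9446, -0.3282)
n_2 = (-0.2259, -0.9742)
n_3 = (+0.6426, -0.7662)
n_4 = (+0.7923, +0.6102)
n_5 = (-0.6694, +0.7429)
  (0,1): δ = 148.05°  ·
  (0,2): δ = 90.27°  ·
  (0,3): δ = 37.23°  ·
  (0,4): δ = 50.39°  ·
  (0,5): δ = 144.81°  ·
  (1,2): δ = 122.22°  ·
  (1,3): δ = 69.17°  ·
  (1,4): δ = 18.44°  ✓
  (1,5): δ = 112.86°  ·
  (2,3): δ = 126.96°  ·
  (2,4): δ = 39.34°  ·
  (2,5): δ = 55.08°  ·
  (3,4): δ = 92.39°  ·
  (3,5): δ = 2.04°  ✓
  (4,5): δ = 85.58°  ·
antipodal pairs: 2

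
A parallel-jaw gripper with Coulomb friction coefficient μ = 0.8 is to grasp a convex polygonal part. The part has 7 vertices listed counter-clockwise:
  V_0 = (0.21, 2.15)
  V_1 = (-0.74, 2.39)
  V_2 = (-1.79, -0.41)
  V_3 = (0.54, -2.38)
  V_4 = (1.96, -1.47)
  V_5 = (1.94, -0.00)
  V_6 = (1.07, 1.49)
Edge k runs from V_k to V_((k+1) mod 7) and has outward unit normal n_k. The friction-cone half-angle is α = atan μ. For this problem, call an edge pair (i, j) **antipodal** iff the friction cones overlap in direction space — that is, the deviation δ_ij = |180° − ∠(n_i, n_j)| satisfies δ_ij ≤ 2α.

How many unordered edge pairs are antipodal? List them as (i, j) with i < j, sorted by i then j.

α = atan 0.8 = 38.66°;  2α = 77.32°
n_0 = (+0.2449, +0.9695)
n_1 = (-0.9363, +0.3511)
n_2 = (-0.6456, -0.7636)
n_3 = (+0.5396, -0.8419)
n_4 = (+0.9999, +0.0136)
n_5 = (+0.8636, +0.5042)
n_6 = (+0.6088, +0.7933)
  (0,1): δ = 96.38°  ·
  (0,2): δ = 26.04°  ✓
  (0,3): δ = 46.83°  ✓
  (0,4): δ = 104.96°  ·
  (0,5): δ = 134.46°  ·
  (0,6): δ = 156.67°  ·
  (1,2): δ = 109.66°  ·
  (1,3): δ = 36.79°  ✓
  (1,4): δ = 21.34°  ✓
  (1,5): δ = 50.84°  ✓
  (1,6): δ = 73.05°  ✓
  (2,3): δ = 107.13°  ·
  (2,4): δ = 49.01°  ✓
  (2,5): δ = 19.51°  ✓
  (2,6): δ = 2.71°  ✓
  (3,4): δ = 121.87°  ·
  (3,5): δ = 92.37°  ·
  (3,6): δ = 70.16°  ✓
  (4,5): δ = 150.50°  ·
  (4,6): δ = 128.28°  ·
  (5,6): δ = 157.78°  ·
antipodal pairs: 10

count = 10; pairs: (0,2), (0,3), (1,3), (1,4), (1,5), (1,6), (2,4), (2,5), (2,6), (3,6)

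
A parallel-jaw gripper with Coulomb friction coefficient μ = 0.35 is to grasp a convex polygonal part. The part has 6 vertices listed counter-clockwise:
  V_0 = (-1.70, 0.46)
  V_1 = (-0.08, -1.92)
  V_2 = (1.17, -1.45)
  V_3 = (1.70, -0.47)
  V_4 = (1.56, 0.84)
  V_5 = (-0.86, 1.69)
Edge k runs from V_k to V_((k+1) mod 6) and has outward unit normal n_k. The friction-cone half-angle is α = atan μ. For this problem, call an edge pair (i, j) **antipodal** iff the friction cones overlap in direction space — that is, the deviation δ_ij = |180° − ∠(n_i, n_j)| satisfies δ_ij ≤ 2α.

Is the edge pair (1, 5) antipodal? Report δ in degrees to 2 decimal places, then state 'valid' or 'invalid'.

α = atan 0.35 = 19.29°;  2α = 38.58°
edge 1: e_1 = (+1.25, +0.47);  n_1 = (+0.3519, -0.9360)
edge 5: e_5 = (-0.84, -1.23);  n_5 = (-0.8258, +0.5640)
∠(n_1, n_5) = 144.94°
δ = |180° − 144.94°| = 35.06°
35.06° ≤ 2α = 38.58°  →  valid

δ = 35.06°, valid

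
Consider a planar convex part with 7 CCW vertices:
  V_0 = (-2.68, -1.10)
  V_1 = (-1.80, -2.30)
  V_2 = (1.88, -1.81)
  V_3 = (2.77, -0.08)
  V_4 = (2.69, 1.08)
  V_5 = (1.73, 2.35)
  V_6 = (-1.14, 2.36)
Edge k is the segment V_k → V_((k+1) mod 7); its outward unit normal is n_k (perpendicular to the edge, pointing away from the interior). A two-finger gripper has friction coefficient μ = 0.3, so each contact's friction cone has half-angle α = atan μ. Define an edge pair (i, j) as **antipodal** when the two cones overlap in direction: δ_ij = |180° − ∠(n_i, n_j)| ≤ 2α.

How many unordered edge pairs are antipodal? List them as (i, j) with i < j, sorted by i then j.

α = atan 0.3 = 16.70°;  2α = 33.40°
n_0 = (-0.8064, -0.5914)
n_1 = (+0.1320, -0.9913)
n_2 = (+0.8892, -0.4575)
n_3 = (+0.9976, +0.0688)
n_4 = (+0.7977, +0.6030)
n_5 = (+0.0035, +1.0000)
n_6 = (-0.9136, +0.4066)
  (0,1): δ = 118.67°  ·
  (0,2): δ = 63.48°  ·
  (0,3): δ = 32.31°  ✓
  (0,4): δ = 0.83°  ✓
  (0,5): δ = 53.55°  ·
  (0,6): δ = 119.75°  ·
  (1,2): δ = 124.81°  ·
  (1,3): δ = 93.64°  ·
  (1,4): δ = 60.50°  ·
  (1,5): δ = 7.78°  ✓
  (1,6): δ = 58.42°  ·
  (2,3): δ = 148.83°  ·
  (2,4): δ = 115.69°  ·
  (2,5): δ = 62.98°  ·
  (2,6): δ = 3.23°  ✓
  (3,4): δ = 146.86°  ·
  (3,5): δ = 94.14°  ·
  (3,6): δ = 27.94°  ✓
  (4,5): δ = 127.29°  ·
  (4,6): δ = 61.08°  ·
  (5,6): δ = 113.79°  ·
antipodal pairs: 5

count = 5; pairs: (0,3), (0,4), (1,5), (2,6), (3,6)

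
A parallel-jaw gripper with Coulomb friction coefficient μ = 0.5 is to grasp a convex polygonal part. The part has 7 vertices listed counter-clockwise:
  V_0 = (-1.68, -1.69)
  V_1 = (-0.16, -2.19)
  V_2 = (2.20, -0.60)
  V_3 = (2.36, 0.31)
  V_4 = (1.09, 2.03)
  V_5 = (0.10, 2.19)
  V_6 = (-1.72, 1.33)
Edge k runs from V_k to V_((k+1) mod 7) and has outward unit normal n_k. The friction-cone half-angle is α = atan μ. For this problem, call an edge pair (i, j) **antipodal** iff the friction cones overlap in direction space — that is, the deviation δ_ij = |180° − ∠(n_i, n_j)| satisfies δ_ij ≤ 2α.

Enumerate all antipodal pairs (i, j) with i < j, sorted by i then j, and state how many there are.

α = atan 0.5 = 26.57°;  2α = 53.13°
n_0 = (-0.3125, -0.9499)
n_1 = (+0.5587, -0.8293)
n_2 = (+0.9849, -0.1732)
n_3 = (+0.8045, +0.5940)
n_4 = (+0.1595, +0.9872)
n_5 = (-0.4272, +0.9041)
n_6 = (-0.9999, -0.0132)
  (0,1): δ = 127.82°  ·
  (0,2): δ = 81.76°  ·
  (0,3): δ = 35.35°  ✓
  (0,4): δ = 9.03°  ✓
  (0,5): δ = 43.50°  ✓
  (0,6): δ = 108.97°  ·
  (1,2): δ = 133.94°  ·
  (1,3): δ = 87.53°  ·
  (1,4): δ = 43.15°  ✓
  (1,5): δ = 8.68°  ✓
  (1,6): δ = 56.79°  ·
  (2,3): δ = 133.59°  ·
  (2,4): δ = 89.21°  ·
  (2,5): δ = 54.74°  ·
  (2,6): δ = 10.73°  ✓
  (3,4): δ = 135.62°  ·
  (3,5): δ = 101.15°  ·
  (3,6): δ = 35.68°  ✓
  (4,5): δ = 145.53°  ·
  (4,6): δ = 80.06°  ·
  (5,6): δ = 114.53°  ·
antipodal pairs: 7

count = 7; pairs: (0,3), (0,4), (0,5), (1,4), (1,5), (2,6), (3,6)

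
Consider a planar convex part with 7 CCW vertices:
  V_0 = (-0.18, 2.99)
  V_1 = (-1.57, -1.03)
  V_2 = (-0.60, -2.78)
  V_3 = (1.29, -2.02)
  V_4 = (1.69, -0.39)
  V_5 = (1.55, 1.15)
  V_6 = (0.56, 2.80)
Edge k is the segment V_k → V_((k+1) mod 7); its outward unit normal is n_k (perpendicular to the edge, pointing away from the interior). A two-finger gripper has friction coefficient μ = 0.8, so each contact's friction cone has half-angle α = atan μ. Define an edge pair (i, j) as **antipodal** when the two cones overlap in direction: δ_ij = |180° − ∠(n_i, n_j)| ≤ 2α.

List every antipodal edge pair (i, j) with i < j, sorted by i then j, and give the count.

count = 9; pairs: (0,2), (0,3), (0,4), (0,5), (1,3), (1,4), (1,5), (1,6), (2,6)

α = atan 0.8 = 38.66°;  2α = 77.32°
n_0 = (-0.9451, +0.3268)
n_1 = (-0.8746, -0.4848)
n_2 = (+0.3731, -0.9278)
n_3 = (+0.9712, -0.2383)
n_4 = (+0.9959, +0.0905)
n_5 = (+0.8575, +0.5145)
n_6 = (+0.2487, +0.9686)
  (0,1): δ = 131.93°  ·
  (0,2): δ = 49.02°  ✓
  (0,3): δ = 5.29°  ✓
  (0,4): δ = 24.27°  ✓
  (0,5): δ = 50.04°  ✓
  (0,6): δ = 94.67°  ·
  (1,2): δ = 97.09°  ·
  (1,3): δ = 42.79°  ✓
  (1,4): δ = 23.80°  ✓
  (1,5): δ = 1.96°  ✓
  (1,6): δ = 46.60°  ✓
  (2,3): δ = 125.69°  ·
  (2,4): δ = 106.71°  ·
  (2,5): δ = 80.94°  ·
  (2,6): δ = 36.31°  ✓
  (3,4): δ = 161.02°  ·
  (3,5): δ = 135.25°  ·
  (3,6): δ = 90.61°  ·
  (4,5): δ = 154.23°  ·
  (4,6): δ = 109.59°  ·
  (5,6): δ = 135.36°  ·
antipodal pairs: 9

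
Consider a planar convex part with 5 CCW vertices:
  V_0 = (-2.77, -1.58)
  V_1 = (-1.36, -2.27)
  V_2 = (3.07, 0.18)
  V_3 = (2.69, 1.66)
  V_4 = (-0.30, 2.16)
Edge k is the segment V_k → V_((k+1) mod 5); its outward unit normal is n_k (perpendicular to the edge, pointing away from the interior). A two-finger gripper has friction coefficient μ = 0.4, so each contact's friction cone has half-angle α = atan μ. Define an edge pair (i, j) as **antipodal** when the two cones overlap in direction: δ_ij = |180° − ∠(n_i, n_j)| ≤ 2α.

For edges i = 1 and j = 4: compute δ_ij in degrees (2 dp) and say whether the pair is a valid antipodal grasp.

α = atan 0.4 = 21.80°;  2α = 43.60°
edge 1: e_1 = (+4.43, +2.45);  n_1 = (+0.4840, -0.8751)
edge 4: e_4 = (-2.47, -3.74);  n_4 = (-0.8344, +0.5511)
∠(n_1, n_4) = 152.39°
δ = |180° − 152.39°| = 27.61°
27.61° ≤ 2α = 43.60°  →  valid

δ = 27.61°, valid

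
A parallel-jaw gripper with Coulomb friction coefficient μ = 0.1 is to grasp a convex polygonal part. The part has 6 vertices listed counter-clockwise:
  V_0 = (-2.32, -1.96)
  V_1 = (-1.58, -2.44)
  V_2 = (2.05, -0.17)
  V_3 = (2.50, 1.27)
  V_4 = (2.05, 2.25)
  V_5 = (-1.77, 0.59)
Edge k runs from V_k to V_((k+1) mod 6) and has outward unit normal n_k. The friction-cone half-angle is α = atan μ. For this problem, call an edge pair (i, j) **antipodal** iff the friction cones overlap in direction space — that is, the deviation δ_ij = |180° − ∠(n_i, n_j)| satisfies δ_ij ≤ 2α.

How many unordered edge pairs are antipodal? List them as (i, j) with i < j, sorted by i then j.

count = 2; pairs: (1,4), (2,5)

α = atan 0.1 = 5.71°;  2α = 11.42°
n_0 = (-0.5442, -0.8390)
n_1 = (+0.5302, -0.8479)
n_2 = (+0.9545, -0.2983)
n_3 = (+0.9088, +0.4173)
n_4 = (-0.3986, +0.9171)
n_5 = (-0.9775, +0.2108)
  (0,1): δ = 115.01°  ·
  (0,2): δ = 74.38°  ·
  (0,3): δ = 32.37°  ·
  (0,4): δ = 56.46°  ·
  (0,5): δ = 110.80°  ·
  (1,2): δ = 139.37°  ·
  (1,3): δ = 97.36°  ·
  (1,4): δ = 8.53°  ✓
  (1,5): δ = 45.81°  ·
  (2,3): δ = 137.98°  ·
  (2,4): δ = 49.16°  ·
  (2,5): δ = 5.18°  ✓
  (3,4): δ = 91.18°  ·
  (3,5): δ = 36.84°  ·
  (4,5): δ = 125.66°  ·
antipodal pairs: 2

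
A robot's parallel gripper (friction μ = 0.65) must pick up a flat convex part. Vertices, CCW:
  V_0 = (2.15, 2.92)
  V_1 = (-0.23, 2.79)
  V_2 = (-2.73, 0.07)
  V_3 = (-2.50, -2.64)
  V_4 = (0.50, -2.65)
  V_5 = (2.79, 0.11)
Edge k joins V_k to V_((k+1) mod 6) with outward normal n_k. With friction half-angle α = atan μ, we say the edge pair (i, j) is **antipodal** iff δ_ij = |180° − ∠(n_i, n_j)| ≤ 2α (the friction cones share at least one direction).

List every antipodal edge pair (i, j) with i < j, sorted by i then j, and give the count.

count = 7; pairs: (0,3), (0,4), (1,3), (1,4), (1,5), (2,4), (2,5)

α = atan 0.65 = 33.02°;  2α = 66.05°
n_0 = (-0.0545, +0.9985)
n_1 = (-0.7363, +0.6767)
n_2 = (-0.9964, -0.0846)
n_3 = (-0.0033, -1.0000)
n_4 = (+0.7696, -0.6385)
n_5 = (+0.9750, +0.2221)
  (0,1): δ = 135.71°  ·
  (0,2): δ = 88.28°  ·
  (0,3): δ = 3.32°  ✓
  (0,4): δ = 47.19°  ✓
  (0,5): δ = 99.70°  ·
  (1,2): δ = 132.56°  ·
  (1,3): δ = 47.60°  ✓
  (1,4): δ = 2.90°  ✓
  (1,5): δ = 55.42°  ✓
  (2,3): δ = 95.04°  ·
  (2,4): δ = 44.53°  ✓
  (2,5): δ = 7.98°  ✓
  (3,4): δ = 129.49°  ·
  (3,5): δ = 76.98°  ·
  (4,5): δ = 127.49°  ·
antipodal pairs: 7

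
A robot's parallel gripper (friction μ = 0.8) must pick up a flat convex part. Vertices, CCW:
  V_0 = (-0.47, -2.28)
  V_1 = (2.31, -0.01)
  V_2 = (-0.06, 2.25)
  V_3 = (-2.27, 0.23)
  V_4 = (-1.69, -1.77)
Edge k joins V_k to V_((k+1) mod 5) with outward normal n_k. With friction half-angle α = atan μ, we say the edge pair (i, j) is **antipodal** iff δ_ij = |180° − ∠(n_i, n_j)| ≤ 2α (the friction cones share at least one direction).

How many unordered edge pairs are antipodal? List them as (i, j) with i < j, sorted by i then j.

count = 5; pairs: (0,2), (0,3), (1,3), (1,4), (2,4)

α = atan 0.8 = 38.66°;  2α = 77.32°
n_0 = (+0.6325, -0.7746)
n_1 = (+0.6901, +0.7237)
n_2 = (-0.6747, +0.7381)
n_3 = (-0.9604, -0.2785)
n_4 = (-0.3857, -0.9226)
  (0,1): δ = 82.87°  ·
  (0,2): δ = 3.19°  ✓
  (0,3): δ = 66.94°  ✓
  (0,4): δ = 118.08°  ·
  (1,2): δ = 93.93°  ·
  (1,3): δ = 30.19°  ✓
  (1,4): δ = 20.95°  ✓
  (2,3): δ = 116.26°  ·
  (2,4): δ = 65.11°  ✓
  (3,4): δ = 128.86°  ·
antipodal pairs: 5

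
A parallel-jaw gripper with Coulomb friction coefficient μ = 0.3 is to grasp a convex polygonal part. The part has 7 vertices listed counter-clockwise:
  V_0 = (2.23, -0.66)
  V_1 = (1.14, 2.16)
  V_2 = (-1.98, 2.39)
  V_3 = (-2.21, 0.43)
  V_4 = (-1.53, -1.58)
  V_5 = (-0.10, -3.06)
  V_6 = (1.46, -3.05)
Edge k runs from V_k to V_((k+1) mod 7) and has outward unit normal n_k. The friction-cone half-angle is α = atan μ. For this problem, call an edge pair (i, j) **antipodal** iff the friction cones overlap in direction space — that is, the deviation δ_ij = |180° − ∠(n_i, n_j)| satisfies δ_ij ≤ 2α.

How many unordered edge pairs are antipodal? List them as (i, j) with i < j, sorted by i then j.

α = atan 0.3 = 16.70°;  2α = 33.40°
n_0 = (+0.9327, +0.3605)
n_1 = (+0.0735, +0.9973)
n_2 = (-0.9932, +0.1165)
n_3 = (-0.9473, -0.3205)
n_4 = (-0.7192, -0.6949)
n_5 = (+0.0064, -1.0000)
n_6 = (+0.9518, -0.3067)
  (0,1): δ = 115.35°  ·
  (0,2): δ = 27.83°  ✓
  (0,3): δ = 2.44°  ✓
  (0,4): δ = 22.88°  ✓
  (0,5): δ = 69.23°  ·
  (0,6): δ = 141.01°  ·
  (1,2): δ = 92.48°  ·
  (1,3): δ = 67.09°  ·
  (1,4): δ = 41.77°  ·
  (1,5): δ = 4.58°  ✓
  (1,6): δ = 76.36°  ·
  (2,3): δ = 154.62°  ·
  (2,4): δ = 129.29°  ·
  (2,5): δ = 82.94°  ·
  (2,6): δ = 11.16°  ✓
  (3,4): δ = 154.68°  ·
  (3,5): δ = 108.32°  ·
  (3,6): δ = 36.55°  ·
  (4,5): δ = 133.65°  ·
  (4,6): δ = 61.87°  ·
  (5,6): δ = 108.22°  ·
antipodal pairs: 5

count = 5; pairs: (0,2), (0,3), (0,4), (1,5), (2,6)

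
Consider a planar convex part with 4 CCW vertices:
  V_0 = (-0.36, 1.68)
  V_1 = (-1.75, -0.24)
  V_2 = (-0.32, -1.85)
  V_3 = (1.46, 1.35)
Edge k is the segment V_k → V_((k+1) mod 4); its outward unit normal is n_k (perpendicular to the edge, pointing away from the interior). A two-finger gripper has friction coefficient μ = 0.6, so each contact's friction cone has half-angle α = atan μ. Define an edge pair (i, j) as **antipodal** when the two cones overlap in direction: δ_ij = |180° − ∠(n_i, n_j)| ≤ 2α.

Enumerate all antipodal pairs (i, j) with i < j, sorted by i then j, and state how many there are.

α = atan 0.6 = 30.96°;  2α = 61.93°
n_0 = (-0.8100, +0.5864)
n_1 = (-0.7477, -0.6641)
n_2 = (+0.8739, -0.4861)
n_3 = (+0.1784, +0.9840)
  (0,1): δ = 102.49°  ·
  (0,2): δ = 6.82°  ✓
  (0,3): δ = 115.63°  ·
  (1,2): δ = 70.70°  ·
  (1,3): δ = 38.11°  ✓
  (2,3): δ = 71.19°  ·
antipodal pairs: 2

count = 2; pairs: (0,2), (1,3)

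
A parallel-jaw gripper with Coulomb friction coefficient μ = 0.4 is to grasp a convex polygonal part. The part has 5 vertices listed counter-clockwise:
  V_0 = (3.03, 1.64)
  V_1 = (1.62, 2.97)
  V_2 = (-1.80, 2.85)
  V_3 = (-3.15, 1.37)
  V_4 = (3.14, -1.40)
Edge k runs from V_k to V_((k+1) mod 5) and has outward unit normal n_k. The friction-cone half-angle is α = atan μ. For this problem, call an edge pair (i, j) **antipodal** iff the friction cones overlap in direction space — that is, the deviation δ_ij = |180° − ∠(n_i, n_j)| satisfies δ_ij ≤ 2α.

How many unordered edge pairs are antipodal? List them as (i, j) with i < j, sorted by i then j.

α = atan 0.4 = 21.80°;  2α = 43.60°
n_0 = (+0.6862, +0.7274)
n_1 = (-0.0351, +0.9994)
n_2 = (-0.7388, +0.6739)
n_3 = (-0.4030, -0.9152)
n_4 = (+0.9993, +0.0362)
  (0,1): δ = 134.66°  ·
  (0,2): δ = 89.04°  ·
  (0,3): δ = 19.56°  ✓
  (0,4): δ = 135.40°  ·
  (1,2): δ = 134.38°  ·
  (1,3): δ = 25.78°  ✓
  (1,4): δ = 90.06°  ·
  (2,3): δ = 71.40°  ·
  (2,4): δ = 44.44°  ·
  (3,4): δ = 64.16°  ·
antipodal pairs: 2

count = 2; pairs: (0,3), (1,3)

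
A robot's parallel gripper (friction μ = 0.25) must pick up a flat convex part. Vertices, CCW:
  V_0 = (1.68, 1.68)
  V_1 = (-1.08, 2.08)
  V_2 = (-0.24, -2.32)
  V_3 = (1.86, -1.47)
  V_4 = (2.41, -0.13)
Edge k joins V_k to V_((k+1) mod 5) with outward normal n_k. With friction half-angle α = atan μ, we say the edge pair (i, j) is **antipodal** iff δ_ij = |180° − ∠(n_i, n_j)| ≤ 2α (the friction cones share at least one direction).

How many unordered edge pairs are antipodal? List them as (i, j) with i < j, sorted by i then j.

count = 1; pairs: (1,4)

α = atan 0.25 = 14.04°;  2α = 28.07°
n_0 = (+0.1434, +0.9897)
n_1 = (-0.9823, -0.1875)
n_2 = (+0.3752, -0.9269)
n_3 = (+0.9251, -0.3797)
n_4 = (+0.9274, +0.3740)
  (0,1): δ = 70.95°  ·
  (0,2): δ = 30.28°  ·
  (0,3): δ = 75.93°  ·
  (0,4): δ = 120.21°  ·
  (1,2): δ = 78.77°  ·
  (1,3): δ = 33.12°  ·
  (1,4): δ = 11.16°  ✓
  (2,3): δ = 134.35°  ·
  (2,4): δ = 90.07°  ·
  (3,4): δ = 135.72°  ·
antipodal pairs: 1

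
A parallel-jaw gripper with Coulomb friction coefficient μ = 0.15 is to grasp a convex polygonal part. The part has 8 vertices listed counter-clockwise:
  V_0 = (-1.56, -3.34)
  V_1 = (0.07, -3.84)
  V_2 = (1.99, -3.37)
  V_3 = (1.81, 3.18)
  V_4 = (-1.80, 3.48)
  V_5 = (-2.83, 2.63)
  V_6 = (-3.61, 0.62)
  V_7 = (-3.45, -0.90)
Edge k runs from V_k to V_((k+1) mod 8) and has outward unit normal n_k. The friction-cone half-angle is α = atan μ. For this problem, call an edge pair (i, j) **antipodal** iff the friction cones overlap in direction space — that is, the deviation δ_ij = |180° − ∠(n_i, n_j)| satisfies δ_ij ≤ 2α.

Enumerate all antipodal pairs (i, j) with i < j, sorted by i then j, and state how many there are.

count = 2; pairs: (0,3), (2,6)

α = atan 0.15 = 8.53°;  2α = 17.06°
n_0 = (-0.2933, -0.9560)
n_1 = (+0.2378, -0.9713)
n_2 = (+0.9996, +0.0275)
n_3 = (+0.0828, +0.9966)
n_4 = (-0.6365, +0.7713)
n_5 = (-0.9323, +0.3618)
n_6 = (-0.9945, -0.1047)
n_7 = (-0.7906, -0.6124)
  (0,1): δ = 149.19°  ·
  (0,2): δ = 71.37°  ·
  (0,3): δ = 12.30°  ✓
  (0,4): δ = 56.58°  ·
  (0,5): δ = 85.84°  ·
  (0,6): δ = 113.06°  ·
  (0,7): δ = 144.81°  ·
  (1,2): δ = 102.18°  ·
  (1,3): δ = 18.51°  ·
  (1,4): δ = 25.78°  ·
  (1,5): δ = 55.04°  ·
  (1,6): δ = 82.25°  ·
  (1,7): δ = 114.01°  ·
  (2,3): δ = 96.32°  ·
  (2,4): δ = 52.04°  ·
  (2,5): δ = 22.78°  ·
  (2,6): δ = 4.43°  ✓
  (2,7): δ = 36.19°  ·
  (3,4): δ = 135.72°  ·
  (3,5): δ = 106.46°  ·
  (3,6): δ = 79.24°  ·
  (3,7): δ = 47.49°  ·
  (4,5): δ = 150.74°  ·
  (4,6): δ = 123.52°  ·
  (4,7): δ = 91.77°  ·
  (5,6): δ = 152.78°  ·
  (5,7): δ = 121.03°  ·
  (6,7): δ = 148.25°  ·
antipodal pairs: 2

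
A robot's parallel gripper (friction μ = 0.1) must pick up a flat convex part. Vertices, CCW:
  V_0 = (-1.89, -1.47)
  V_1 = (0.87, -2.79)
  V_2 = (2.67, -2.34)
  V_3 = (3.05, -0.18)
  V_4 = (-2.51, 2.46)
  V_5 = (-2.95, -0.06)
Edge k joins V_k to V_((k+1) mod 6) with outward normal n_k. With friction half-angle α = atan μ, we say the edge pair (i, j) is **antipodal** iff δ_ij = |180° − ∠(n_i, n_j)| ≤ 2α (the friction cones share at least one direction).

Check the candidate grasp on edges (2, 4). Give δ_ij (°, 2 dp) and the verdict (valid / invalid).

α = atan 0.1 = 5.71°;  2α = 11.42°
edge 2: e_2 = (+0.38, +2.16);  n_2 = (+0.9849, -0.1733)
edge 4: e_4 = (-0.44, -2.52);  n_4 = (-0.9851, +0.1720)
∠(n_2, n_4) = 179.93°
δ = |180° − 179.93°| = 0.07°
0.07° ≤ 2α = 11.42°  →  valid

δ = 0.07°, valid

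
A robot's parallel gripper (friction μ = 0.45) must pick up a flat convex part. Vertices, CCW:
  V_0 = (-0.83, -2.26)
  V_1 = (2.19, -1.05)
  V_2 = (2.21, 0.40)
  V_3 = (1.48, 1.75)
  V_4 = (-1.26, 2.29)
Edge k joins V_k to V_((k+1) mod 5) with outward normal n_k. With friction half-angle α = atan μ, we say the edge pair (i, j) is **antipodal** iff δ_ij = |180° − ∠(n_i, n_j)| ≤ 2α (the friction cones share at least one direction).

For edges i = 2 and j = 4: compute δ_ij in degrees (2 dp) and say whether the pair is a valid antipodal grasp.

δ = 23.00°, valid

α = atan 0.45 = 24.23°;  2α = 48.46°
edge 2: e_2 = (-0.73, +1.35);  n_2 = (+0.8796, +0.4757)
edge 4: e_4 = (+0.43, -4.55);  n_4 = (-0.9956, -0.0941)
∠(n_2, n_4) = 157.00°
δ = |180° − 157.00°| = 23.00°
23.00° ≤ 2α = 48.46°  →  valid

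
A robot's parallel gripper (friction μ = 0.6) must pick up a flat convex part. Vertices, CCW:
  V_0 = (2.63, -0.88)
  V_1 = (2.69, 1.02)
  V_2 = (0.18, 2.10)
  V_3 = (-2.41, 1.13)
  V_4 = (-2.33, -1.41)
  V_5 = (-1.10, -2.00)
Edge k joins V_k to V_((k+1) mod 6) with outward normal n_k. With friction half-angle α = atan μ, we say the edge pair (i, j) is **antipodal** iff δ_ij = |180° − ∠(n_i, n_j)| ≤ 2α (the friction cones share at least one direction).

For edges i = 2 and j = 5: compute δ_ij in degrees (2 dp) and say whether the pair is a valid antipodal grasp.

δ = 3.82°, valid

α = atan 0.6 = 30.96°;  2α = 61.93°
edge 2: e_2 = (-2.59, -0.97);  n_2 = (-0.3507, +0.9365)
edge 5: e_5 = (+3.73, +1.12);  n_5 = (+0.2876, -0.9578)
∠(n_2, n_5) = 176.18°
δ = |180° − 176.18°| = 3.82°
3.82° ≤ 2α = 61.93°  →  valid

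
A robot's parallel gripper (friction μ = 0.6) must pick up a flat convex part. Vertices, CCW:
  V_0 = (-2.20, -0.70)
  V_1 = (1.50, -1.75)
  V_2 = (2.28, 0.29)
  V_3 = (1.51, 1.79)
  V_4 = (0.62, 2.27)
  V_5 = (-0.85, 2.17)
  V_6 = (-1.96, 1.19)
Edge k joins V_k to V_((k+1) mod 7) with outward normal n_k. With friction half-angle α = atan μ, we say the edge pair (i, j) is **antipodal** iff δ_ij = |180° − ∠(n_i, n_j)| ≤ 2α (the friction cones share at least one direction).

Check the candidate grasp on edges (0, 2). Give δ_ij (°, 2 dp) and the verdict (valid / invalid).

δ = 46.98°, valid

α = atan 0.6 = 30.96°;  2α = 61.93°
edge 0: e_0 = (+3.70, -1.05);  n_0 = (-0.2730, -0.9620)
edge 2: e_2 = (-0.77, +1.50);  n_2 = (+0.8896, +0.4567)
∠(n_0, n_2) = 133.02°
δ = |180° − 133.02°| = 46.98°
46.98° ≤ 2α = 61.93°  →  valid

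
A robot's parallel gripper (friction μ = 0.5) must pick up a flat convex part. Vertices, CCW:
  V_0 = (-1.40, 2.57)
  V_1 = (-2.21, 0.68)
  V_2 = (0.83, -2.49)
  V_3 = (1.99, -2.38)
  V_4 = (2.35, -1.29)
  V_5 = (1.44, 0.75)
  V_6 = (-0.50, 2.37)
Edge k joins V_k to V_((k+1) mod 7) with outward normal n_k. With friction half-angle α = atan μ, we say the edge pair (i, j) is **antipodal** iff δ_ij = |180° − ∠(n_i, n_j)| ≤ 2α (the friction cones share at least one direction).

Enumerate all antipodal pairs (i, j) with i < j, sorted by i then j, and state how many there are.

count = 7; pairs: (0,3), (0,4), (1,4), (1,5), (1,6), (2,5), (2,6)

α = atan 0.5 = 26.57°;  2α = 53.13°
n_0 = (-0.9191, +0.3939)
n_1 = (-0.7218, -0.6922)
n_2 = (+0.0944, -0.9955)
n_3 = (+0.9496, -0.3136)
n_4 = (+0.9133, +0.4074)
n_5 = (+0.6410, +0.7676)
n_6 = (+0.2169, +0.9762)
  (0,1): δ = 113.00°  ·
  (0,2): δ = 61.38°  ·
  (0,3): δ = 4.92°  ✓
  (0,4): δ = 47.24°  ✓
  (0,5): δ = 73.33°  ·
  (0,6): δ = 100.67°  ·
  (1,2): δ = 128.38°  ·
  (1,3): δ = 62.08°  ·
  (1,4): δ = 19.76°  ✓
  (1,5): δ = 6.34°  ✓
  (1,6): δ = 33.67°  ✓
  (2,3): δ = 113.69°  ·
  (2,4): δ = 71.38°  ·
  (2,5): δ = 45.28°  ✓
  (2,6): δ = 17.95°  ✓
  (3,4): δ = 137.68°  ·
  (3,5): δ = 111.59°  ·
  (3,6): δ = 84.25°  ·
  (4,5): δ = 153.90°  ·
  (4,6): δ = 126.57°  ·
  (5,6): δ = 152.67°  ·
antipodal pairs: 7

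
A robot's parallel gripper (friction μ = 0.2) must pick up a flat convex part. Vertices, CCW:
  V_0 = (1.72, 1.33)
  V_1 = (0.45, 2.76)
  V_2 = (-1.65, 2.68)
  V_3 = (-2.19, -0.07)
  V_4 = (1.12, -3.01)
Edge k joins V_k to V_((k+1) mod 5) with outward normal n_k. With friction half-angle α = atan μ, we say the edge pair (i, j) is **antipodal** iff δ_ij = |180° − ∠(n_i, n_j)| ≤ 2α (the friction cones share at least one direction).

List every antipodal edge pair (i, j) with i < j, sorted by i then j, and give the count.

count = 2; pairs: (0,3), (2,4)

α = atan 0.2 = 11.31°;  2α = 22.62°
n_0 = (+0.7477, +0.6640)
n_1 = (-0.0381, +0.9993)
n_2 = (-0.9813, +0.1927)
n_3 = (-0.6641, -0.7477)
n_4 = (+0.9906, -0.1369)
  (0,1): δ = 129.43°  ·
  (0,2): δ = 52.72°  ·
  (0,3): δ = 6.78°  ✓
  (0,4): δ = 130.52°  ·
  (1,2): δ = 103.29°  ·
  (1,3): δ = 43.79°  ·
  (1,4): δ = 79.95°  ·
  (2,3): δ = 120.50°  ·
  (2,4): δ = 3.24°  ✓
  (3,4): δ = 56.26°  ·
antipodal pairs: 2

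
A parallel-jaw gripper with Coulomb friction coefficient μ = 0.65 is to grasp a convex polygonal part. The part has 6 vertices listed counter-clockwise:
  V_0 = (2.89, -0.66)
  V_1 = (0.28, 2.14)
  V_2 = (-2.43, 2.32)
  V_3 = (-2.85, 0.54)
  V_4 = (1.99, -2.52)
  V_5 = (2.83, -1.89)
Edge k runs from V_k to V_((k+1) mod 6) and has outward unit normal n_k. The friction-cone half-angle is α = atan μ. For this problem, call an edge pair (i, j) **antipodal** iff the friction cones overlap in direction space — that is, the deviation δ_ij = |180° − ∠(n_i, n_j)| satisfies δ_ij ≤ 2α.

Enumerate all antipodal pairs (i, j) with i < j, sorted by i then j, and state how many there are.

count = 7; pairs: (0,2), (0,3), (1,3), (1,4), (2,4), (2,5), (3,5)

α = atan 0.65 = 33.02°;  2α = 66.05°
n_0 = (+0.7315, +0.6819)
n_1 = (+0.0663, +0.9978)
n_2 = (-0.9733, +0.2296)
n_3 = (-0.5344, -0.8452)
n_4 = (+0.6000, -0.8000)
n_5 = (+0.9988, -0.0487)
  (0,1): δ = 136.79°  ·
  (0,2): δ = 56.26°  ✓
  (0,3): δ = 14.71°  ✓
  (0,4): δ = 83.88°  ·
  (0,5): δ = 134.22°  ·
  (1,2): δ = 99.48°  ·
  (1,3): δ = 28.50°  ✓
  (1,4): δ = 40.67°  ✓
  (1,5): δ = 91.01°  ·
  (2,3): δ = 109.03°  ·
  (2,4): δ = 39.85°  ✓
  (2,5): δ = 10.48°  ✓
  (3,4): δ = 110.83°  ·
  (3,5): δ = 60.49°  ✓
  (4,5): δ = 129.66°  ·
antipodal pairs: 7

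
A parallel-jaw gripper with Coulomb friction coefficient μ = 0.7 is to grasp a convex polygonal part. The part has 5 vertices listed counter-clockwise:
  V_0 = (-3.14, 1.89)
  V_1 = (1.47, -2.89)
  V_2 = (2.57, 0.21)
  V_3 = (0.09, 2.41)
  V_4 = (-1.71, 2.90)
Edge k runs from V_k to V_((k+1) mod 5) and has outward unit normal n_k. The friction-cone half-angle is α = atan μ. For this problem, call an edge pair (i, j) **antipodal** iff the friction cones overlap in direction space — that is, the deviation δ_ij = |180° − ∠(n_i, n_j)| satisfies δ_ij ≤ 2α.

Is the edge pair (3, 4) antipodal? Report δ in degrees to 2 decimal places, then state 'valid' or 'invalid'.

δ = 129.54°, invalid

α = atan 0.7 = 34.99°;  2α = 69.98°
edge 3: e_3 = (-1.80, +0.49);  n_3 = (+0.2627, +0.9649)
edge 4: e_4 = (-1.43, -1.01);  n_4 = (-0.5769, +0.8168)
∠(n_3, n_4) = 50.46°
δ = |180° − 50.46°| = 129.54°
129.54° > 2α = 69.98°  →  invalid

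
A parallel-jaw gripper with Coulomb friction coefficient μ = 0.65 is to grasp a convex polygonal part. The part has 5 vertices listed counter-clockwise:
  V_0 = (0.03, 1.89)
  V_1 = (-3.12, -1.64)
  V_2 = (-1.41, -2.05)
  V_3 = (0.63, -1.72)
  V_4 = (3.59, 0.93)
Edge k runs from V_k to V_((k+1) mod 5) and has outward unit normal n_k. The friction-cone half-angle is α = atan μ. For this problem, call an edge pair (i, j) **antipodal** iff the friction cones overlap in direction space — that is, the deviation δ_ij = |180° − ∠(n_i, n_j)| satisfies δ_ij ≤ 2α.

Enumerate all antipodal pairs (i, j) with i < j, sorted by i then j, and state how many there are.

count = 6; pairs: (0,1), (0,2), (0,3), (1,4), (2,4), (3,4)

α = atan 0.65 = 33.02°;  2α = 66.05°
n_0 = (-0.7461, +0.6658)
n_1 = (-0.2332, -0.9724)
n_2 = (+0.1597, -0.9872)
n_3 = (+0.6670, -0.7450)
n_4 = (+0.2604, +0.9655)
  (0,1): δ = 61.74°  ✓
  (0,2): δ = 39.07°  ✓
  (0,3): δ = 6.42°  ✓
  (0,4): δ = 116.65°  ·
  (1,2): δ = 157.33°  ·
  (1,3): δ = 124.68°  ·
  (1,4): δ = 1.61°  ✓
  (2,3): δ = 147.35°  ·
  (2,4): δ = 24.28°  ✓
  (3,4): δ = 56.93°  ✓
antipodal pairs: 6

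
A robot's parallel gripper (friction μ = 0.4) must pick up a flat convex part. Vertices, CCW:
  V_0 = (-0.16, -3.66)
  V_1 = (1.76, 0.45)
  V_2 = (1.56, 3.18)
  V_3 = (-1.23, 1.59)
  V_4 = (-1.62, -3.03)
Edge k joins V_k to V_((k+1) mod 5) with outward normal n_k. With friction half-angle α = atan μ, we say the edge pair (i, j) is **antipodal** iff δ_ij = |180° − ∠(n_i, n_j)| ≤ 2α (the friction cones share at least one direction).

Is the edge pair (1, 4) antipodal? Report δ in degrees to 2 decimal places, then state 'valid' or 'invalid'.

δ = 62.47°, invalid

α = atan 0.4 = 21.80°;  2α = 43.60°
edge 1: e_1 = (-0.20, +2.73);  n_1 = (+0.9973, +0.0731)
edge 4: e_4 = (+1.46, -0.63);  n_4 = (-0.3962, -0.9182)
∠(n_1, n_4) = 117.53°
δ = |180° − 117.53°| = 62.47°
62.47° > 2α = 43.60°  →  invalid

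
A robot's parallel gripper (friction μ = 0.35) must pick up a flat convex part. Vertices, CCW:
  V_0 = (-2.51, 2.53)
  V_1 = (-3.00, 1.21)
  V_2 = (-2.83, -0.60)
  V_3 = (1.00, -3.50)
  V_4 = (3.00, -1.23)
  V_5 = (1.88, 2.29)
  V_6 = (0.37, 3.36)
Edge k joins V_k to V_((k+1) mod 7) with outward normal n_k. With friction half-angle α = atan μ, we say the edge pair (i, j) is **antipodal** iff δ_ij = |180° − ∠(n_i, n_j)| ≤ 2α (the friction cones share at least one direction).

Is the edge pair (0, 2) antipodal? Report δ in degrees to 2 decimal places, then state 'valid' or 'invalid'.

δ = 106.77°, invalid

α = atan 0.35 = 19.29°;  2α = 38.58°
edge 0: e_0 = (-0.49, -1.32);  n_0 = (-0.9375, +0.3480)
edge 2: e_2 = (+3.83, -2.90);  n_2 = (-0.6037, -0.7972)
∠(n_0, n_2) = 73.23°
δ = |180° − 73.23°| = 106.77°
106.77° > 2α = 38.58°  →  invalid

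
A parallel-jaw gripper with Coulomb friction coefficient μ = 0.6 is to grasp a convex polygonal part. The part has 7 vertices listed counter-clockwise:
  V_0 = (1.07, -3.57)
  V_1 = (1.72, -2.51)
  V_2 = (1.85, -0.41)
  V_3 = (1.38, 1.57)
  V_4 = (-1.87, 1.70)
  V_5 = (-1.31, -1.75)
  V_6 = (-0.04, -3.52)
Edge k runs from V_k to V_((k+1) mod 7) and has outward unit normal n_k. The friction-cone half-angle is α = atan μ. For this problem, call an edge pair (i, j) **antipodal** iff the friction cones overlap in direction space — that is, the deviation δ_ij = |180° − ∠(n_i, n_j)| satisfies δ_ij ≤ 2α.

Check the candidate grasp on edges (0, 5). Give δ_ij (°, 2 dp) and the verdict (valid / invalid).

δ = 67.18°, invalid

α = atan 0.6 = 30.96°;  2α = 61.93°
edge 0: e_0 = (+0.65, +1.06);  n_0 = (+0.8525, -0.5228)
edge 5: e_5 = (+1.27, -1.77);  n_5 = (-0.8125, -0.5830)
∠(n_0, n_5) = 112.82°
δ = |180° − 112.82°| = 67.18°
67.18° > 2α = 61.93°  →  invalid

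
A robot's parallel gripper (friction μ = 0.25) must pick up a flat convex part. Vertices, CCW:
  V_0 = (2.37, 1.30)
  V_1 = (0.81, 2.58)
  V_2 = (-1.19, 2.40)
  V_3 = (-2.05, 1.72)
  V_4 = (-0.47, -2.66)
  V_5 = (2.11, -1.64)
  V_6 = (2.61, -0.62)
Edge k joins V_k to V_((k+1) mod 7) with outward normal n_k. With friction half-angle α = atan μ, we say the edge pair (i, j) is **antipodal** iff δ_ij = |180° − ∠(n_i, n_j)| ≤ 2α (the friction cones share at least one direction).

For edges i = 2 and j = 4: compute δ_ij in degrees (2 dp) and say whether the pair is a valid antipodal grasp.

δ = 16.76°, valid

α = atan 0.25 = 14.04°;  2α = 28.07°
edge 2: e_2 = (-0.86, -0.68);  n_2 = (-0.6202, +0.7844)
edge 4: e_4 = (+2.58, +1.02);  n_4 = (+0.3677, -0.9300)
∠(n_2, n_4) = 163.24°
δ = |180° − 163.24°| = 16.76°
16.76° ≤ 2α = 28.07°  →  valid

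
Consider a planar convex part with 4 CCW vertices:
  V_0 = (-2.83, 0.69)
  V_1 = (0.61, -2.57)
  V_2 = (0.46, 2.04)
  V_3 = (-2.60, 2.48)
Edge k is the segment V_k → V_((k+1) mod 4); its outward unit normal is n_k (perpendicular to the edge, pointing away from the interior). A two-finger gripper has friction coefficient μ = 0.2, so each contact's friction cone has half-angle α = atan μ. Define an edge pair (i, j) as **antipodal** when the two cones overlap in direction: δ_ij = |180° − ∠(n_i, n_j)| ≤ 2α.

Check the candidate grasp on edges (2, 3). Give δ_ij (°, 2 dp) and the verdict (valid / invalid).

α = atan 0.2 = 11.31°;  2α = 22.62°
edge 2: e_2 = (-3.06, +0.44);  n_2 = (+0.1423, +0.9898)
edge 3: e_3 = (-0.23, -1.79);  n_3 = (-0.9918, +0.1274)
∠(n_2, n_3) = 90.86°
δ = |180° − 90.86°| = 89.14°
89.14° > 2α = 22.62°  →  invalid

δ = 89.14°, invalid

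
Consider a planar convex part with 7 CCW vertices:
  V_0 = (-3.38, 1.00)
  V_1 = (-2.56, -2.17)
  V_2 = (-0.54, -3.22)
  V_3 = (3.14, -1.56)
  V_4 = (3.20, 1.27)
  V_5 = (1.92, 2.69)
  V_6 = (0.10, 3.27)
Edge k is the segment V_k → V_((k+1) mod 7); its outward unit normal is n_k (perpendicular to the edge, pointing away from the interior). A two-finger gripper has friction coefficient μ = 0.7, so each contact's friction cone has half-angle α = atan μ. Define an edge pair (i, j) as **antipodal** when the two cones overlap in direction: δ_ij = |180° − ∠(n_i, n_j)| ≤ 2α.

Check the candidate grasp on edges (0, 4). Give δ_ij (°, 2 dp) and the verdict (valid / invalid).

δ = 27.53°, valid

α = atan 0.7 = 34.99°;  2α = 69.98°
edge 0: e_0 = (+0.82, -3.17);  n_0 = (-0.9681, -0.2504)
edge 4: e_4 = (-1.28, +1.42);  n_4 = (+0.7428, +0.6695)
∠(n_0, n_4) = 152.47°
δ = |180° − 152.47°| = 27.53°
27.53° ≤ 2α = 69.98°  →  valid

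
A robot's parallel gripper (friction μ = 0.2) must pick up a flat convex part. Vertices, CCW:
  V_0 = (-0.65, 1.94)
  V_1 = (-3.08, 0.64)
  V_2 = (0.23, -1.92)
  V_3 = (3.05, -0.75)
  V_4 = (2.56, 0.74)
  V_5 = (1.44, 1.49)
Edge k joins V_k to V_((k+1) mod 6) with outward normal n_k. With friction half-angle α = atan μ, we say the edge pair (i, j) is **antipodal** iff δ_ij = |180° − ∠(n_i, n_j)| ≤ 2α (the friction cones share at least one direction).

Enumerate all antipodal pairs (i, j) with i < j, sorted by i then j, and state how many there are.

α = atan 0.2 = 11.31°;  2α = 22.62°
n_0 = (-0.4717, +0.8817)
n_1 = (-0.6118, -0.7910)
n_2 = (+0.3832, -0.9237)
n_3 = (+0.9500, +0.3124)
n_4 = (+0.5564, +0.8309)
n_5 = (+0.2105, +0.9776)
  (0,1): δ = 65.86°  ·
  (0,2): δ = 5.61°  ✓
  (0,3): δ = 80.06°  ·
  (0,4): δ = 118.05°  ·
  (0,5): δ = 139.70°  ·
  (1,2): δ = 119.75°  ·
  (1,3): δ = 34.08°  ·
  (1,4): δ = 3.91°  ✓
  (1,5): δ = 25.57°  ·
  (2,3): δ = 94.33°  ·
  (2,4): δ = 56.34°  ·
  (2,5): δ = 34.68°  ·
  (3,4): δ = 142.01°  ·
  (3,5): δ = 120.35°  ·
  (4,5): δ = 158.34°  ·
antipodal pairs: 2

count = 2; pairs: (0,2), (1,4)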